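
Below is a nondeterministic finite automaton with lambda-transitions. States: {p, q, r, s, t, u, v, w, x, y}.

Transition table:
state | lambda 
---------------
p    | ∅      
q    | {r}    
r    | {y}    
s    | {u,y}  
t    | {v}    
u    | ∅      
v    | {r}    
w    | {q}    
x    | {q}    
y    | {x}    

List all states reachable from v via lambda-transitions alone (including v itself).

{q, r, v, x, y}

Start with {v}.
From v via lambda: add r.
From r via lambda: add y.
From y via lambda: add x.
From x via lambda: add q.
No new states can be added; the closed set is {q, r, v, x, y}.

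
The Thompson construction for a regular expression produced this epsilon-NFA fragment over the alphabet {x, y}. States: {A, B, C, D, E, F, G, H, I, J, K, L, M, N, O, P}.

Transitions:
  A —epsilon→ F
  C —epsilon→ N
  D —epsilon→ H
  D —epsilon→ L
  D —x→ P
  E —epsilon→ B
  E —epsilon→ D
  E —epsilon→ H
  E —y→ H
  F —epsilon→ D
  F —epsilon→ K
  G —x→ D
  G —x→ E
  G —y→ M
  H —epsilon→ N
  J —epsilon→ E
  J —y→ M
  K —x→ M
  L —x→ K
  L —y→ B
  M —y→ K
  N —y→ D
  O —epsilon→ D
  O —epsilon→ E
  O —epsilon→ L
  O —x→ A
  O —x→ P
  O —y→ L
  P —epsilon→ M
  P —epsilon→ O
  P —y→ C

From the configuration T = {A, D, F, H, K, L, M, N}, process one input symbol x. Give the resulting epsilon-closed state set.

{B, D, E, H, K, L, M, N, O, P}

D on x → {P}.
K on x → {M}.
L on x → {K}.
No x-transition from A, F, H, M, N.
Union after reading x: {K, M, P}.
Now take the epsilon-closure:
From P via epsilon: add O.
From O via epsilon: add D, E, L.
From D via epsilon: add H.
From E via epsilon: add B.
From H via epsilon: add N.
No new states can be added; the closed set is {B, D, E, H, K, L, M, N, O, P}.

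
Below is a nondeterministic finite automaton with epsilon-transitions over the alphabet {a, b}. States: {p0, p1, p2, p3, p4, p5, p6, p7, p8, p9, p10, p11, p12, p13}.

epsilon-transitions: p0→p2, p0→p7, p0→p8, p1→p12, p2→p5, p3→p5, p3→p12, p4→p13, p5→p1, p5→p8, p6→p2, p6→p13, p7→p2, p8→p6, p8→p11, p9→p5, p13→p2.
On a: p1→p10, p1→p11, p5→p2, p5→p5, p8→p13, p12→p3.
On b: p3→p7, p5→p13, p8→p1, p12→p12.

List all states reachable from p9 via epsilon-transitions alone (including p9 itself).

{p1, p2, p5, p6, p8, p9, p11, p12, p13}

Start with {p9}.
From p9 via epsilon: add p5.
From p5 via epsilon: add p1, p8.
From p1 via epsilon: add p12.
From p8 via epsilon: add p6, p11.
From p6 via epsilon: add p2, p13.
No new states can be added; the closed set is {p1, p2, p5, p6, p8, p9, p11, p12, p13}.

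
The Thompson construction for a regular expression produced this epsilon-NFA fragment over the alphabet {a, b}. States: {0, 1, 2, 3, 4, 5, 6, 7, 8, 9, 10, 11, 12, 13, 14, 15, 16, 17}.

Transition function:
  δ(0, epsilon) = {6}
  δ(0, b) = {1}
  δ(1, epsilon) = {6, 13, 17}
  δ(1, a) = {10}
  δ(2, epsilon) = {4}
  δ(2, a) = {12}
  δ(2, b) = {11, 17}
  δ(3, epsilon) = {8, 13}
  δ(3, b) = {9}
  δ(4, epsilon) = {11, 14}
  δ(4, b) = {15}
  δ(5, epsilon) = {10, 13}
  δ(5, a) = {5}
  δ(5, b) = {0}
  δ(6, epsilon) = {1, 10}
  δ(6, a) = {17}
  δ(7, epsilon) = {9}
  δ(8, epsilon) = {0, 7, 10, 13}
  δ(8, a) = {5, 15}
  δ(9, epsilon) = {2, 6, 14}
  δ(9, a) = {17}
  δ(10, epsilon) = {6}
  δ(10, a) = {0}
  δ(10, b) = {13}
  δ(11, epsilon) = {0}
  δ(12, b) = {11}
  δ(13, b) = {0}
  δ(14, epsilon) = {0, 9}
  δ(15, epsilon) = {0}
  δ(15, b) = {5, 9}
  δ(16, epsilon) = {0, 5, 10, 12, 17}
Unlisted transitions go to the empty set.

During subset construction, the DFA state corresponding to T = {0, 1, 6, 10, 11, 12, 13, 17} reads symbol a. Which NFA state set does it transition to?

1 on a → {10}.
6 on a → {17}.
10 on a → {0}.
No a-transition from 0, 11, 12, 13, 17.
Union after reading a: {0, 10, 17}.
Now take the epsilon-closure:
From 0 via epsilon: add 6.
From 6 via epsilon: add 1.
From 1 via epsilon: add 13.
No new states can be added; the closed set is {0, 1, 6, 10, 13, 17}.

{0, 1, 6, 10, 13, 17}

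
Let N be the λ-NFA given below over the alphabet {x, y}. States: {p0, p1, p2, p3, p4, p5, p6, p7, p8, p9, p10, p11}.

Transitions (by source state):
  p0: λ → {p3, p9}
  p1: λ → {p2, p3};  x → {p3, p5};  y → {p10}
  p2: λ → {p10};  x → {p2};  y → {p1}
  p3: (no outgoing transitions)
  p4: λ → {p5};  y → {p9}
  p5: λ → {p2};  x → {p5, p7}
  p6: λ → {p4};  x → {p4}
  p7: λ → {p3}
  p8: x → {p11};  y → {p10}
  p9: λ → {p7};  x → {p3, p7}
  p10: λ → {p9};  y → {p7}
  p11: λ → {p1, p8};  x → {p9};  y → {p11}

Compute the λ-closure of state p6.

Start with {p6}.
From p6 via λ: add p4.
From p4 via λ: add p5.
From p5 via λ: add p2.
From p2 via λ: add p10.
From p10 via λ: add p9.
From p9 via λ: add p7.
From p7 via λ: add p3.
No new states can be added; the closed set is {p2, p3, p4, p5, p6, p7, p9, p10}.

{p2, p3, p4, p5, p6, p7, p9, p10}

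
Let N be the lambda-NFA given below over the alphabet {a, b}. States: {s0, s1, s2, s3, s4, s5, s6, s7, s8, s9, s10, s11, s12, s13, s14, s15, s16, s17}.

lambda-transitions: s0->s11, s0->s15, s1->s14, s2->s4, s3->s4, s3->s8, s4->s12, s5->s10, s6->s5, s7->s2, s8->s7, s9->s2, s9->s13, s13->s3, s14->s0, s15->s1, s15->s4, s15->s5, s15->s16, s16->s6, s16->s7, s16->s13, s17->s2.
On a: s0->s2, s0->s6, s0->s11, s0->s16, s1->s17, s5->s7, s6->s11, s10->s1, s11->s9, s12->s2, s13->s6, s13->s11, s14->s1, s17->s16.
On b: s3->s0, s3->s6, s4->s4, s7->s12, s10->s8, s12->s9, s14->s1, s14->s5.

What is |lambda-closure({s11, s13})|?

8

Start with {s11, s13}.
From s13 via lambda: add s3.
From s3 via lambda: add s4, s8.
From s4 via lambda: add s12.
From s8 via lambda: add s7.
From s7 via lambda: add s2.
lambda-closure = {s2, s3, s4, s7, s8, s11, s12, s13}, which has 8 states.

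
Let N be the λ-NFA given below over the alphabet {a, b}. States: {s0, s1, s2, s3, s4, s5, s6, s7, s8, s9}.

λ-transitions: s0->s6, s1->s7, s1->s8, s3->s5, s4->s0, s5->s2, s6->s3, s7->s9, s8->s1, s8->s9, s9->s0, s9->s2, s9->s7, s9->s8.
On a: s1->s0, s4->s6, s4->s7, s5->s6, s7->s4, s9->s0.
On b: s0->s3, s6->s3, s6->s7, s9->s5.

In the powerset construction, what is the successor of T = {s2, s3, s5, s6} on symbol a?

s5 on a → {s6}.
No a-transition from s2, s3, s6.
Union after reading a: {s6}.
Now take the λ-closure:
From s6 via λ: add s3.
From s3 via λ: add s5.
From s5 via λ: add s2.
No new states can be added; the closed set is {s2, s3, s5, s6}.

{s2, s3, s5, s6}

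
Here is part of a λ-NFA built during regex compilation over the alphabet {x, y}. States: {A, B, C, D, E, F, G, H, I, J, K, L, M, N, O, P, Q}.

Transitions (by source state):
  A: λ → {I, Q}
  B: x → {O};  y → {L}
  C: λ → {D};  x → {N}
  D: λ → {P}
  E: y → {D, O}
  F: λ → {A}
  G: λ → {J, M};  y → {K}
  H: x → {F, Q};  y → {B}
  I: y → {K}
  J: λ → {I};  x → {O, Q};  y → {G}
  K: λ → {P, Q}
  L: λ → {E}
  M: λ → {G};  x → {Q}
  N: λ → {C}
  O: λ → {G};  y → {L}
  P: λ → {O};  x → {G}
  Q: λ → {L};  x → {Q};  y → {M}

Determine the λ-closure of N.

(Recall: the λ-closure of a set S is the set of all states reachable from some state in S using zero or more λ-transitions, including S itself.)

Start with {N}.
From N via λ: add C.
From C via λ: add D.
From D via λ: add P.
From P via λ: add O.
From O via λ: add G.
From G via λ: add J, M.
From J via λ: add I.
No new states can be added; the closed set is {C, D, G, I, J, M, N, O, P}.

{C, D, G, I, J, M, N, O, P}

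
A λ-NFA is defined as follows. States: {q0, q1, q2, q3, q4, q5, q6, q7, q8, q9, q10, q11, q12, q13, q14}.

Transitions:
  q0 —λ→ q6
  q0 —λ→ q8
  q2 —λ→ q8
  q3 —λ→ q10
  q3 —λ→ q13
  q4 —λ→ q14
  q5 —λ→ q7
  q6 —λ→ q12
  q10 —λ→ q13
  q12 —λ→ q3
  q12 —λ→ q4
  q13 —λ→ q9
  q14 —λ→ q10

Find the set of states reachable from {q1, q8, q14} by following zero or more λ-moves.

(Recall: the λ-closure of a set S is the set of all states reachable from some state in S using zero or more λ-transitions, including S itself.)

{q1, q8, q9, q10, q13, q14}

Start with {q1, q8, q14}.
From q14 via λ: add q10.
From q10 via λ: add q13.
From q13 via λ: add q9.
No new states can be added; the closed set is {q1, q8, q9, q10, q13, q14}.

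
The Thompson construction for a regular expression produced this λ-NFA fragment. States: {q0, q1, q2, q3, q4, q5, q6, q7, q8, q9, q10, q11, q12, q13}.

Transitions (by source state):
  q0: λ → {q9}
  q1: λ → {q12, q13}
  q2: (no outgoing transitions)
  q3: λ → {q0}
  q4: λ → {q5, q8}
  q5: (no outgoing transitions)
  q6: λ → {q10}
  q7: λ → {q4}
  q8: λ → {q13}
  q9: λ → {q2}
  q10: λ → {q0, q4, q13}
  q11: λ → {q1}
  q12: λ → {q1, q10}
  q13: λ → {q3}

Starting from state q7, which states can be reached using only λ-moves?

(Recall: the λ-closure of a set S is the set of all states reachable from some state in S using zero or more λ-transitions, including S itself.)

Start with {q7}.
From q7 via λ: add q4.
From q4 via λ: add q5, q8.
From q8 via λ: add q13.
From q13 via λ: add q3.
From q3 via λ: add q0.
From q0 via λ: add q9.
From q9 via λ: add q2.
No new states can be added; the closed set is {q0, q2, q3, q4, q5, q7, q8, q9, q13}.

{q0, q2, q3, q4, q5, q7, q8, q9, q13}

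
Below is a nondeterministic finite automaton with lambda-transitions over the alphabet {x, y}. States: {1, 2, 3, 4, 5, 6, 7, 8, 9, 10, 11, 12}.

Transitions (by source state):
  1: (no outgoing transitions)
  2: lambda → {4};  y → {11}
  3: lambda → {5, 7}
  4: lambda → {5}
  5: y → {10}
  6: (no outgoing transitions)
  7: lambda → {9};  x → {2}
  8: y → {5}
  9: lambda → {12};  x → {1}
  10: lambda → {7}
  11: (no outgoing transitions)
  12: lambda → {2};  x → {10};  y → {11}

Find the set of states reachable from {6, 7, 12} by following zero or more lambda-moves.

Start with {6, 7, 12}.
From 7 via lambda: add 9.
From 12 via lambda: add 2.
From 2 via lambda: add 4.
From 4 via lambda: add 5.
No new states can be added; the closed set is {2, 4, 5, 6, 7, 9, 12}.

{2, 4, 5, 6, 7, 9, 12}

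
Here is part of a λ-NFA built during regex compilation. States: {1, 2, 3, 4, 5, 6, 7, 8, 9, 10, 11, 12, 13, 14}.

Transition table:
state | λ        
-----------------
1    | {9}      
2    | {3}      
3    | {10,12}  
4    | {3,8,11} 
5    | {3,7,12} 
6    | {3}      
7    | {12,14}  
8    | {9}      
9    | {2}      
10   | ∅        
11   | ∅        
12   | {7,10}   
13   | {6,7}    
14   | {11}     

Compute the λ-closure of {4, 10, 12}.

Start with {4, 10, 12}.
From 4 via λ: add 3, 8, 11.
From 12 via λ: add 7.
From 7 via λ: add 14.
From 8 via λ: add 9.
From 9 via λ: add 2.
No new states can be added; the closed set is {2, 3, 4, 7, 8, 9, 10, 11, 12, 14}.

{2, 3, 4, 7, 8, 9, 10, 11, 12, 14}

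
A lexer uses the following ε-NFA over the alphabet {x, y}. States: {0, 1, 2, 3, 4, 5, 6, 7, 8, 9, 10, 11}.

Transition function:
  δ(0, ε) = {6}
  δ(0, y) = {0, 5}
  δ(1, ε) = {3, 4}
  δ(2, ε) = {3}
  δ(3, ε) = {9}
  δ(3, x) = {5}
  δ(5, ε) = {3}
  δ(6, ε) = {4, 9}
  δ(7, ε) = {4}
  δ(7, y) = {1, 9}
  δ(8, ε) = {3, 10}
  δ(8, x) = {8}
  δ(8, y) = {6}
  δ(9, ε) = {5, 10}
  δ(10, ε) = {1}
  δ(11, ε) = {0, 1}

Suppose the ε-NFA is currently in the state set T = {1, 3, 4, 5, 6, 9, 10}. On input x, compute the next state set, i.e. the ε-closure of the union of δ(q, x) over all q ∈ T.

3 on x → {5}.
No x-transition from 1, 4, 5, 6, 9, 10.
Union after reading x: {5}.
Now take the ε-closure:
From 5 via ε: add 3.
From 3 via ε: add 9.
From 9 via ε: add 10.
From 10 via ε: add 1.
From 1 via ε: add 4.
No new states can be added; the closed set is {1, 3, 4, 5, 9, 10}.

{1, 3, 4, 5, 9, 10}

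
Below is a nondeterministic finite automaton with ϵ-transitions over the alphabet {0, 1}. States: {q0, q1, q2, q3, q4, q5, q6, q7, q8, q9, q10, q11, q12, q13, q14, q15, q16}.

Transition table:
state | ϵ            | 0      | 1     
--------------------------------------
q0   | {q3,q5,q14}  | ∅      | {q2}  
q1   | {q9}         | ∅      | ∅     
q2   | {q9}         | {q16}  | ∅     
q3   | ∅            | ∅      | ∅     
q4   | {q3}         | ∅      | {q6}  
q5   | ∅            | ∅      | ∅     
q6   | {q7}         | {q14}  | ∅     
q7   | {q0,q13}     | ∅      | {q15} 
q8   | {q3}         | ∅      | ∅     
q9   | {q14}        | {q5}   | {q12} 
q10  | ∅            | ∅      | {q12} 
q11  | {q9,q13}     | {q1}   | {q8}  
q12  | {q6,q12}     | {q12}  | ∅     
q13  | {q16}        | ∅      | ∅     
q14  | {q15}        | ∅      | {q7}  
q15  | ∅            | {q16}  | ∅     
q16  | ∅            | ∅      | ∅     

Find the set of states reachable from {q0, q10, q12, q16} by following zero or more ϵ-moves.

Start with {q0, q10, q12, q16}.
From q0 via ϵ: add q3, q5, q14.
From q12 via ϵ: add q6.
From q6 via ϵ: add q7.
From q14 via ϵ: add q15.
From q7 via ϵ: add q13.
No new states can be added; the closed set is {q0, q3, q5, q6, q7, q10, q12, q13, q14, q15, q16}.

{q0, q3, q5, q6, q7, q10, q12, q13, q14, q15, q16}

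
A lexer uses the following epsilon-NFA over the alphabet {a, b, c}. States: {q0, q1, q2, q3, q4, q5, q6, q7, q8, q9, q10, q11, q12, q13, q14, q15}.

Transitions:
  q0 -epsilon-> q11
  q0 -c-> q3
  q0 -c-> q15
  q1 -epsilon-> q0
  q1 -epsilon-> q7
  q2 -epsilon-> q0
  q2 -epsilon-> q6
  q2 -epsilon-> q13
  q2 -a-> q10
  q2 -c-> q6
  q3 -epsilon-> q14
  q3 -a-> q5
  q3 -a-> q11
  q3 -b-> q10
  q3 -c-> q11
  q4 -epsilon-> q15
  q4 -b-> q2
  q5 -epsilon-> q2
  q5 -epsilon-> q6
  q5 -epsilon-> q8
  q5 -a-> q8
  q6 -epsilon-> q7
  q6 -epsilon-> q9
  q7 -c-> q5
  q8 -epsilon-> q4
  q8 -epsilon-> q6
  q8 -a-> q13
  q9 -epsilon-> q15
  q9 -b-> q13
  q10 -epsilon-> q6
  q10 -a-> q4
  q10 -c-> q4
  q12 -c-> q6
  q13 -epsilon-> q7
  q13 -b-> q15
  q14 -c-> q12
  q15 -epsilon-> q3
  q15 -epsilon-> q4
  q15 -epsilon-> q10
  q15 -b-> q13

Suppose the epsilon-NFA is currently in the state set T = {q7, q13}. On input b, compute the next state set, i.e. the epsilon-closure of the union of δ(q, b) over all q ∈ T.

q13 on b → {q15}.
No b-transition from q7.
Union after reading b: {q15}.
Now take the epsilon-closure:
From q15 via epsilon: add q3, q4, q10.
From q3 via epsilon: add q14.
From q10 via epsilon: add q6.
From q6 via epsilon: add q7, q9.
No new states can be added; the closed set is {q3, q4, q6, q7, q9, q10, q14, q15}.

{q3, q4, q6, q7, q9, q10, q14, q15}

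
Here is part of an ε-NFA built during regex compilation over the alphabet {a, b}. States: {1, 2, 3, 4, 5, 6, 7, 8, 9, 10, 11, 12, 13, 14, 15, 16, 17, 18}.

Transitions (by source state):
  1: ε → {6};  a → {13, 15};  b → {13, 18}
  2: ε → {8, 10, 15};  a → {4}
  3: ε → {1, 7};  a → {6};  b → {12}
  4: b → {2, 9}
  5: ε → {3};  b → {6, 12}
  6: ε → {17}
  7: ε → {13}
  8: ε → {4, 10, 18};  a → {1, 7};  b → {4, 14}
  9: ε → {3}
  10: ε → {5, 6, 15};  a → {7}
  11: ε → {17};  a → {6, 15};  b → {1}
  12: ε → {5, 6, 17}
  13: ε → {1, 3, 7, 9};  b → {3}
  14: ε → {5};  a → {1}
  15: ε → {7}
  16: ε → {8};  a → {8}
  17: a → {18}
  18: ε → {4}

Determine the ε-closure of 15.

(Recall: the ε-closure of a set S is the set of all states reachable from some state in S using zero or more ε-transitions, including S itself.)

{1, 3, 6, 7, 9, 13, 15, 17}

Start with {15}.
From 15 via ε: add 7.
From 7 via ε: add 13.
From 13 via ε: add 1, 3, 9.
From 1 via ε: add 6.
From 6 via ε: add 17.
No new states can be added; the closed set is {1, 3, 6, 7, 9, 13, 15, 17}.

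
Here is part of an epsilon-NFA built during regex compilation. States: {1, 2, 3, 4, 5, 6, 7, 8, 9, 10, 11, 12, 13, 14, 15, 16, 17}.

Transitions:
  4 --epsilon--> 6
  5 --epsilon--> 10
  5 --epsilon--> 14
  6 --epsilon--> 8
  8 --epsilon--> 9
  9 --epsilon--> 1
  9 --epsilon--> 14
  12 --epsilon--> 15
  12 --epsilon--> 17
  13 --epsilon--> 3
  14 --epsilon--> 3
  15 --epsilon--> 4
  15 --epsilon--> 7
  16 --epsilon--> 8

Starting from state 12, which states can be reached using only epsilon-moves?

{1, 3, 4, 6, 7, 8, 9, 12, 14, 15, 17}

Start with {12}.
From 12 via epsilon: add 15, 17.
From 15 via epsilon: add 4, 7.
From 4 via epsilon: add 6.
From 6 via epsilon: add 8.
From 8 via epsilon: add 9.
From 9 via epsilon: add 1, 14.
From 14 via epsilon: add 3.
No new states can be added; the closed set is {1, 3, 4, 6, 7, 8, 9, 12, 14, 15, 17}.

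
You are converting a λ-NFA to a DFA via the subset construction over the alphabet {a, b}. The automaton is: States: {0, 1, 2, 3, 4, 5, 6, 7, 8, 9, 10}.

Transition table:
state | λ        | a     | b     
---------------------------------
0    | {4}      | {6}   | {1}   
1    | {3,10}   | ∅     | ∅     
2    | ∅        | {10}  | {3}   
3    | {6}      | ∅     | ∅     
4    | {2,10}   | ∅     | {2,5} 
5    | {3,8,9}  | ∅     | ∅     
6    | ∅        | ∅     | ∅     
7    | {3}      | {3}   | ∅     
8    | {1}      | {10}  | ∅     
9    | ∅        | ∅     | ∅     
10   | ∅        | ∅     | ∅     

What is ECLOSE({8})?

Start with {8}.
From 8 via λ: add 1.
From 1 via λ: add 3, 10.
From 3 via λ: add 6.
No new states can be added; the closed set is {1, 3, 6, 8, 10}.

{1, 3, 6, 8, 10}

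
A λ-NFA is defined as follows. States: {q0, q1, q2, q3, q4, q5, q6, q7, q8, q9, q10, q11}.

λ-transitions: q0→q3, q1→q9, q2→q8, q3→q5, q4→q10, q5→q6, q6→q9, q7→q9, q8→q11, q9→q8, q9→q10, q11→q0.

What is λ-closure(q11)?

{q0, q3, q5, q6, q8, q9, q10, q11}

Start with {q11}.
From q11 via λ: add q0.
From q0 via λ: add q3.
From q3 via λ: add q5.
From q5 via λ: add q6.
From q6 via λ: add q9.
From q9 via λ: add q8, q10.
No new states can be added; the closed set is {q0, q3, q5, q6, q8, q9, q10, q11}.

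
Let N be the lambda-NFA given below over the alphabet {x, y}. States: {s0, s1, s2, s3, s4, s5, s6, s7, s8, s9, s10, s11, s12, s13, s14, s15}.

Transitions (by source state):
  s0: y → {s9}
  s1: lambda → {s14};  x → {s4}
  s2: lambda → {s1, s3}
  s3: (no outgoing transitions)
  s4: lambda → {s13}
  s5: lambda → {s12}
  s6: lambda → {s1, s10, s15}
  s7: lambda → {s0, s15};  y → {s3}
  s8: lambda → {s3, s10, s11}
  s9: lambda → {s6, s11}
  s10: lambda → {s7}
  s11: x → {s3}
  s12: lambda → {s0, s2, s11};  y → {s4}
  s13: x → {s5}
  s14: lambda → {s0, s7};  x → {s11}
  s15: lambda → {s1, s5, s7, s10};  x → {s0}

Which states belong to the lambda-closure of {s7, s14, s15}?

Start with {s7, s14, s15}.
From s7 via lambda: add s0.
From s15 via lambda: add s1, s5, s10.
From s5 via lambda: add s12.
From s12 via lambda: add s2, s11.
From s2 via lambda: add s3.
No new states can be added; the closed set is {s0, s1, s2, s3, s5, s7, s10, s11, s12, s14, s15}.

{s0, s1, s2, s3, s5, s7, s10, s11, s12, s14, s15}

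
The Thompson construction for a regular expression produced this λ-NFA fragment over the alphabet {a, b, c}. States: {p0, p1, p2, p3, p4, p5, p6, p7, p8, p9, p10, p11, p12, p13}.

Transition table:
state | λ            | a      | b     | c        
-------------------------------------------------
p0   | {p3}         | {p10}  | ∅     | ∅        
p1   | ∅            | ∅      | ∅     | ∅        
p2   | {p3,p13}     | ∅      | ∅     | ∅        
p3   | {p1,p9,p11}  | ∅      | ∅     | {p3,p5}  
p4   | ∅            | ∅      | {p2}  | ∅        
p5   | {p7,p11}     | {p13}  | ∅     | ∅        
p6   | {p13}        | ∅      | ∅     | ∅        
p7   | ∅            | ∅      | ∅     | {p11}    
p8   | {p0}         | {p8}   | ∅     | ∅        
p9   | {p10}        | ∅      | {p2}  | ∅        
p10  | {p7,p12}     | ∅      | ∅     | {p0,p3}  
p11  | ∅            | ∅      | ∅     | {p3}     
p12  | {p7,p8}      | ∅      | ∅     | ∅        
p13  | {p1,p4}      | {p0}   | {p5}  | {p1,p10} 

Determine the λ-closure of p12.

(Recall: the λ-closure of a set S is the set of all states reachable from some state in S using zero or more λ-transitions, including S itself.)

{p0, p1, p3, p7, p8, p9, p10, p11, p12}

Start with {p12}.
From p12 via λ: add p7, p8.
From p8 via λ: add p0.
From p0 via λ: add p3.
From p3 via λ: add p1, p9, p11.
From p9 via λ: add p10.
No new states can be added; the closed set is {p0, p1, p3, p7, p8, p9, p10, p11, p12}.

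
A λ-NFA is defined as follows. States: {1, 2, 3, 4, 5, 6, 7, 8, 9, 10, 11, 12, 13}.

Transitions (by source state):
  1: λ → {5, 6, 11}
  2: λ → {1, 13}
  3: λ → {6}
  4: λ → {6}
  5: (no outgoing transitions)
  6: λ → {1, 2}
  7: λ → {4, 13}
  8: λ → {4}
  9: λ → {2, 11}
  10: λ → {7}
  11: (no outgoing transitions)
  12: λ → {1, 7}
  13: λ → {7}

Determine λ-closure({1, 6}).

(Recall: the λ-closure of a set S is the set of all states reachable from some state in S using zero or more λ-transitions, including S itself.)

{1, 2, 4, 5, 6, 7, 11, 13}

Start with {1, 6}.
From 1 via λ: add 5, 11.
From 6 via λ: add 2.
From 2 via λ: add 13.
From 13 via λ: add 7.
From 7 via λ: add 4.
No new states can be added; the closed set is {1, 2, 4, 5, 6, 7, 11, 13}.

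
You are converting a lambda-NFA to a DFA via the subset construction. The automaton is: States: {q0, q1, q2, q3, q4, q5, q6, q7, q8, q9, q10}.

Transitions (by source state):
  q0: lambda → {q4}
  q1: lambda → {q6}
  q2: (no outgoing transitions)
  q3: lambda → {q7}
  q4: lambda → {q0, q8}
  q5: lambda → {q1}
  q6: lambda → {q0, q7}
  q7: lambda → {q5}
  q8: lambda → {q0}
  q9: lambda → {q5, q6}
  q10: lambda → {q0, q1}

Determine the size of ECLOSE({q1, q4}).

Start with {q1, q4}.
From q1 via lambda: add q6.
From q4 via lambda: add q0, q8.
From q6 via lambda: add q7.
From q7 via lambda: add q5.
lambda-closure = {q0, q1, q4, q5, q6, q7, q8}, which has 7 states.

7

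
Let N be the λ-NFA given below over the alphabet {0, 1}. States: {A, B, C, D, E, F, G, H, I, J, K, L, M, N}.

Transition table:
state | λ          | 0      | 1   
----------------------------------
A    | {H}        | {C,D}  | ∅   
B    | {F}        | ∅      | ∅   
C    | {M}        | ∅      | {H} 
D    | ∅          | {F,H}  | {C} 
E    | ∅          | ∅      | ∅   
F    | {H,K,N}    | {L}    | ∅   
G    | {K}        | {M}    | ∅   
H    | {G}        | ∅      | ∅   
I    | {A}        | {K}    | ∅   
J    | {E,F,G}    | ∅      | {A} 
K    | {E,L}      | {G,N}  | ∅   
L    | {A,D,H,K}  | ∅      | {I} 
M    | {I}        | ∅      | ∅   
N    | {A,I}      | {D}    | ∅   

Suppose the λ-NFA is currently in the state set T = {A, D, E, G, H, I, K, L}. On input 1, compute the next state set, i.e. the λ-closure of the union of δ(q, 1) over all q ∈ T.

{A, C, D, E, G, H, I, K, L, M}

D on 1 → {C}.
L on 1 → {I}.
No 1-transition from A, E, G, H, I, K.
Union after reading 1: {C, I}.
Now take the λ-closure:
From C via λ: add M.
From I via λ: add A.
From A via λ: add H.
From H via λ: add G.
From G via λ: add K.
From K via λ: add E, L.
From L via λ: add D.
No new states can be added; the closed set is {A, C, D, E, G, H, I, K, L, M}.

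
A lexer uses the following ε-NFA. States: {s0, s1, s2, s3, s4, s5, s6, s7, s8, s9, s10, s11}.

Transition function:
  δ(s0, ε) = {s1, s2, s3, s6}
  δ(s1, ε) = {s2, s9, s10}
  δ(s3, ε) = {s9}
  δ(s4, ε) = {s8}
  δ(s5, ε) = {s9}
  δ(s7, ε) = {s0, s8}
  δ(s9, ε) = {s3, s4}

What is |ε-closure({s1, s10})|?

7

Start with {s1, s10}.
From s1 via ε: add s2, s9.
From s9 via ε: add s3, s4.
From s4 via ε: add s8.
ε-closure = {s1, s2, s3, s4, s8, s9, s10}, which has 7 states.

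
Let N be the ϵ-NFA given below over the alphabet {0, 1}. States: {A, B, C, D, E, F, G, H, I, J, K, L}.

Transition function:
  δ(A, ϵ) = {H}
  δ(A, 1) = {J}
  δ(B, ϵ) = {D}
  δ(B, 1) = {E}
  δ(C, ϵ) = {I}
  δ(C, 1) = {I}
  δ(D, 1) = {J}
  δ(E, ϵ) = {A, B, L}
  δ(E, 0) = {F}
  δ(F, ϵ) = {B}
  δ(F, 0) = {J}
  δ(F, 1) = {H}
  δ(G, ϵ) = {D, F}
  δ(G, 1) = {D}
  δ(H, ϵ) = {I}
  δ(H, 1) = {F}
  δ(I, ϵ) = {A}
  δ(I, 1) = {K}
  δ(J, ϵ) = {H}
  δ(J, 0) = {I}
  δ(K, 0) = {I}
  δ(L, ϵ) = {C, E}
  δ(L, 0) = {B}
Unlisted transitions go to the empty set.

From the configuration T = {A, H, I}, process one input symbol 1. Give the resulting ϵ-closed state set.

{A, B, D, F, H, I, J, K}

A on 1 → {J}.
H on 1 → {F}.
I on 1 → {K}.
Union after reading 1: {F, J, K}.
Now take the ϵ-closure:
From F via ϵ: add B.
From J via ϵ: add H.
From B via ϵ: add D.
From H via ϵ: add I.
From I via ϵ: add A.
No new states can be added; the closed set is {A, B, D, F, H, I, J, K}.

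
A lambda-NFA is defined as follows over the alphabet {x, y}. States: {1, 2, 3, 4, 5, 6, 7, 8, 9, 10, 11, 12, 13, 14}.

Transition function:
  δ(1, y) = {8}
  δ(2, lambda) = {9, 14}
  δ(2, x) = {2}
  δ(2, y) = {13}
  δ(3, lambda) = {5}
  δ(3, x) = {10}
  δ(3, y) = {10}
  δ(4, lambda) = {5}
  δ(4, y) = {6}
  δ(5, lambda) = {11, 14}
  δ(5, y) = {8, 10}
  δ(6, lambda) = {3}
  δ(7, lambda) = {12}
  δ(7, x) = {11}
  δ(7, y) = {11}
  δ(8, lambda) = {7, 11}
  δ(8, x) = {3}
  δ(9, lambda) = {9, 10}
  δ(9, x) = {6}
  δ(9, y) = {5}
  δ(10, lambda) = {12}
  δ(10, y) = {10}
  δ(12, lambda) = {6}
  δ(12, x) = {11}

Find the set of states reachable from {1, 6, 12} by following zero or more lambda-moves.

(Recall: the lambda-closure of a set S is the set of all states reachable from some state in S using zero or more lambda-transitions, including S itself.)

{1, 3, 5, 6, 11, 12, 14}

Start with {1, 6, 12}.
From 6 via lambda: add 3.
From 3 via lambda: add 5.
From 5 via lambda: add 11, 14.
No new states can be added; the closed set is {1, 3, 5, 6, 11, 12, 14}.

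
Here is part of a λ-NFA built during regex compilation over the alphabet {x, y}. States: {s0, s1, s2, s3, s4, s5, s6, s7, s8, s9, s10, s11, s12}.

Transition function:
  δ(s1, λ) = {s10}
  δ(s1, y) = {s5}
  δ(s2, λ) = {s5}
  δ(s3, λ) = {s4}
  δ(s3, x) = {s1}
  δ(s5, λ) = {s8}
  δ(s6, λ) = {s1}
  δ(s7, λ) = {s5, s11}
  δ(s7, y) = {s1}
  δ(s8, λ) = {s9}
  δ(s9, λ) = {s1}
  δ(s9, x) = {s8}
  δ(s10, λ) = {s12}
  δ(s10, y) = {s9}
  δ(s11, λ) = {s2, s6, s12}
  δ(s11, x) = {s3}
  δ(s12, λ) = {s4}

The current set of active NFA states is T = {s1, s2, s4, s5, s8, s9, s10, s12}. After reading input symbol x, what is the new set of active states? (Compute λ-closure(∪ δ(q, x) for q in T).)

s9 on x → {s8}.
No x-transition from s1, s2, s4, s5, s8, s10, s12.
Union after reading x: {s8}.
Now take the λ-closure:
From s8 via λ: add s9.
From s9 via λ: add s1.
From s1 via λ: add s10.
From s10 via λ: add s12.
From s12 via λ: add s4.
No new states can be added; the closed set is {s1, s4, s8, s9, s10, s12}.

{s1, s4, s8, s9, s10, s12}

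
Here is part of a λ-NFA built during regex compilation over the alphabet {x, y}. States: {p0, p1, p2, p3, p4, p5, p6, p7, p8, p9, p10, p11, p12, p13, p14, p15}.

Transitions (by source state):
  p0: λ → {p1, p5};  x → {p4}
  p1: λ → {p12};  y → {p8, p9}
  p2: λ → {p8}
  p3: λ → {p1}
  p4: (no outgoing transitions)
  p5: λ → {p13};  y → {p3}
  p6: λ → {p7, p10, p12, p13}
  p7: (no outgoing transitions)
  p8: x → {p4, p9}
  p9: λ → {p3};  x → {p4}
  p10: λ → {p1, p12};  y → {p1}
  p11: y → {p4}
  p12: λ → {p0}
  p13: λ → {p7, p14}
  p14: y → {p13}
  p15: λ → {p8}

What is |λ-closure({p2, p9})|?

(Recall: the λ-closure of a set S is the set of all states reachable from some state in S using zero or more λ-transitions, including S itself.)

Start with {p2, p9}.
From p2 via λ: add p8.
From p9 via λ: add p3.
From p3 via λ: add p1.
From p1 via λ: add p12.
From p12 via λ: add p0.
From p0 via λ: add p5.
From p5 via λ: add p13.
From p13 via λ: add p7, p14.
λ-closure = {p0, p1, p2, p3, p5, p7, p8, p9, p12, p13, p14}, which has 11 states.

11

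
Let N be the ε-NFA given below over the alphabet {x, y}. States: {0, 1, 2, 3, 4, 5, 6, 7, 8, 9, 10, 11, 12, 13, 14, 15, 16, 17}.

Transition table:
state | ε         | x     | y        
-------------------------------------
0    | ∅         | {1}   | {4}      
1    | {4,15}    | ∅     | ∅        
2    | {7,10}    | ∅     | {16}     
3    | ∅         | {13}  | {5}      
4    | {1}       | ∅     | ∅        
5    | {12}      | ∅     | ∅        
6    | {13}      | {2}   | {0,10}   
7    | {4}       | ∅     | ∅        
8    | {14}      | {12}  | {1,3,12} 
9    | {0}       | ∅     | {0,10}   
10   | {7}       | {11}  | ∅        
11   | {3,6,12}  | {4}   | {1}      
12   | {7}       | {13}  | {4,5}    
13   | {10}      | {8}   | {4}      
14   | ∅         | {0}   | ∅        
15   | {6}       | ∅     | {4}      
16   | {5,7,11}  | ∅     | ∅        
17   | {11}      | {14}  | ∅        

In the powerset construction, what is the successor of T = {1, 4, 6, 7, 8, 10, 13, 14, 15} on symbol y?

{0, 1, 3, 4, 6, 7, 10, 12, 13, 15}

6 on y → {0, 10}.
8 on y → {1, 3, 12}.
13 on y → {4}.
15 on y → {4}.
No y-transition from 1, 4, 7, 10, 14.
Union after reading y: {0, 1, 3, 4, 10, 12}.
Now take the ε-closure:
From 1 via ε: add 15.
From 10 via ε: add 7.
From 15 via ε: add 6.
From 6 via ε: add 13.
No new states can be added; the closed set is {0, 1, 3, 4, 6, 7, 10, 12, 13, 15}.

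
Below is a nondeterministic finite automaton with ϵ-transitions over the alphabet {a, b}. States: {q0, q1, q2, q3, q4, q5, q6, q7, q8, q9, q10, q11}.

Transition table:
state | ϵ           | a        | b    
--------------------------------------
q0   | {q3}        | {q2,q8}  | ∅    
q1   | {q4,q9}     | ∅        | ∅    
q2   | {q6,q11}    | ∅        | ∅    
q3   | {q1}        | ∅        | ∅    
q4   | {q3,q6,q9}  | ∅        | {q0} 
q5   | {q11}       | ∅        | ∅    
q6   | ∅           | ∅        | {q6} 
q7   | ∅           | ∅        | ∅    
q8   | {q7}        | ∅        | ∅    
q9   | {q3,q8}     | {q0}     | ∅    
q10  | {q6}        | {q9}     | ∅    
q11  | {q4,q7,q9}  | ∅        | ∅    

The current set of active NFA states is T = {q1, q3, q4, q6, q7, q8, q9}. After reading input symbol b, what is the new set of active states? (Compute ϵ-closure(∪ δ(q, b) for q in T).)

q4 on b → {q0}.
q6 on b → {q6}.
No b-transition from q1, q3, q7, q8, q9.
Union after reading b: {q0, q6}.
Now take the ϵ-closure:
From q0 via ϵ: add q3.
From q3 via ϵ: add q1.
From q1 via ϵ: add q4, q9.
From q9 via ϵ: add q8.
From q8 via ϵ: add q7.
No new states can be added; the closed set is {q0, q1, q3, q4, q6, q7, q8, q9}.

{q0, q1, q3, q4, q6, q7, q8, q9}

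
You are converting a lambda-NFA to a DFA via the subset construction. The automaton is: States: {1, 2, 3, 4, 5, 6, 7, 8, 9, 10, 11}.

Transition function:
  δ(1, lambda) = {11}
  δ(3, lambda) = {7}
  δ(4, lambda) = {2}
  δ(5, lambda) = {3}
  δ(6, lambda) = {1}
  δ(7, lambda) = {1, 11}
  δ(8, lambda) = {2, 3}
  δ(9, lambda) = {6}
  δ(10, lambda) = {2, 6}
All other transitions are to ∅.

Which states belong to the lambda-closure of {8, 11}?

{1, 2, 3, 7, 8, 11}

Start with {8, 11}.
From 8 via lambda: add 2, 3.
From 3 via lambda: add 7.
From 7 via lambda: add 1.
No new states can be added; the closed set is {1, 2, 3, 7, 8, 11}.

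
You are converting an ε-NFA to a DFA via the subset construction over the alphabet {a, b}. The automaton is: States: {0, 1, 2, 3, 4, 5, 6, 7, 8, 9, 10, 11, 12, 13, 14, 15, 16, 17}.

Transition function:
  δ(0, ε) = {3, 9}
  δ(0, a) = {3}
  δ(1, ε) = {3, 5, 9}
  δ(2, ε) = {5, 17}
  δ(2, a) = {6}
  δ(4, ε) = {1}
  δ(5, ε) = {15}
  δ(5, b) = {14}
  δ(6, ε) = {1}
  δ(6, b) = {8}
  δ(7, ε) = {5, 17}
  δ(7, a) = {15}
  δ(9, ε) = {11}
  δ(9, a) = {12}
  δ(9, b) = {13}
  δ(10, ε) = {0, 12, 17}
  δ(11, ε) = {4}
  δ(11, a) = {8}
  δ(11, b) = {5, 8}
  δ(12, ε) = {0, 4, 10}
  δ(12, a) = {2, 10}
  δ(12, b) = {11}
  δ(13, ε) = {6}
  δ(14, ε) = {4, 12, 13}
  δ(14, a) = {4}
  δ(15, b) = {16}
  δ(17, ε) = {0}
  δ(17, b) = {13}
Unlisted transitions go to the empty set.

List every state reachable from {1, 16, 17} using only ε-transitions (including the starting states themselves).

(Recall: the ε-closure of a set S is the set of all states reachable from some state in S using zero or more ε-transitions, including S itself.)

Start with {1, 16, 17}.
From 1 via ε: add 3, 5, 9.
From 17 via ε: add 0.
From 5 via ε: add 15.
From 9 via ε: add 11.
From 11 via ε: add 4.
No new states can be added; the closed set is {0, 1, 3, 4, 5, 9, 11, 15, 16, 17}.

{0, 1, 3, 4, 5, 9, 11, 15, 16, 17}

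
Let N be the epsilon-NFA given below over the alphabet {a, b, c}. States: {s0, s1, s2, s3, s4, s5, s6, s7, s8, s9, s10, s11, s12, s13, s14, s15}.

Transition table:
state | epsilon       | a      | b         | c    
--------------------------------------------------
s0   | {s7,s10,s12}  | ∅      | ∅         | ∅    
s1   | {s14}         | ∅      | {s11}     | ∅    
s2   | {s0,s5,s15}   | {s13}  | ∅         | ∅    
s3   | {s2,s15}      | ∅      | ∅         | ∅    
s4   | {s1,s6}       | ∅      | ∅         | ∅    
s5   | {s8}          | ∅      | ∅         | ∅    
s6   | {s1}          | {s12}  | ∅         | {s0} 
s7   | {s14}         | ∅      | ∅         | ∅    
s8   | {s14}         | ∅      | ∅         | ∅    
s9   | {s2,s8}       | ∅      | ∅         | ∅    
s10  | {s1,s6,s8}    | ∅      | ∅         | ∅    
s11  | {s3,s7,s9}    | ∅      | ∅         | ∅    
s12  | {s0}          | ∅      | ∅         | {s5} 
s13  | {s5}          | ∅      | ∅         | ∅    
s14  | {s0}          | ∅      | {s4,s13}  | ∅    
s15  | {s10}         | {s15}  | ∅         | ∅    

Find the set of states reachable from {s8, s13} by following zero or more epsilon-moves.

Start with {s8, s13}.
From s8 via epsilon: add s14.
From s13 via epsilon: add s5.
From s14 via epsilon: add s0.
From s0 via epsilon: add s7, s10, s12.
From s10 via epsilon: add s1, s6.
No new states can be added; the closed set is {s0, s1, s5, s6, s7, s8, s10, s12, s13, s14}.

{s0, s1, s5, s6, s7, s8, s10, s12, s13, s14}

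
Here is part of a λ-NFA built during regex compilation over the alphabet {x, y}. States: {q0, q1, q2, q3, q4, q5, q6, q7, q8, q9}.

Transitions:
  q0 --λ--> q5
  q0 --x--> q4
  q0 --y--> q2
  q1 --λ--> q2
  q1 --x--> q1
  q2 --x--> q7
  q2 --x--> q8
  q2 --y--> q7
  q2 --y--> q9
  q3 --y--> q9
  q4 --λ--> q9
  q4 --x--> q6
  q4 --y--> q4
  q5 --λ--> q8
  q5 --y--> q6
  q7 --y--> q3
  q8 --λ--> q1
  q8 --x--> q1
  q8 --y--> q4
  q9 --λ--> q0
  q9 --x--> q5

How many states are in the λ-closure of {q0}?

Start with {q0}.
From q0 via λ: add q5.
From q5 via λ: add q8.
From q8 via λ: add q1.
From q1 via λ: add q2.
λ-closure = {q0, q1, q2, q5, q8}, which has 5 states.

5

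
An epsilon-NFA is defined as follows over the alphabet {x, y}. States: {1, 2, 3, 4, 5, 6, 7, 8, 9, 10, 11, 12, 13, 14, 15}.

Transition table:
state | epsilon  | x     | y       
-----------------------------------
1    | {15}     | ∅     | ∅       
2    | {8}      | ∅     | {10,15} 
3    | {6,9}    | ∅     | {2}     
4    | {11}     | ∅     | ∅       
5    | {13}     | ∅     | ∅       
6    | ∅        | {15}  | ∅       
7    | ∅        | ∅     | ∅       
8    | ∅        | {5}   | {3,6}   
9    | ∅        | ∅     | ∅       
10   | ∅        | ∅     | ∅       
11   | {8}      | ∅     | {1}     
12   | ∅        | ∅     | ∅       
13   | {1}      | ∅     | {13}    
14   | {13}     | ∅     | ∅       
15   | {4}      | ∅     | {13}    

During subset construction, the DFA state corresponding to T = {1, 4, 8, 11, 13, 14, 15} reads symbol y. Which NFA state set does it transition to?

{1, 3, 4, 6, 8, 9, 11, 13, 15}

8 on y → {3, 6}.
11 on y → {1}.
13 on y → {13}.
15 on y → {13}.
No y-transition from 1, 4, 14.
Union after reading y: {1, 3, 6, 13}.
Now take the epsilon-closure:
From 1 via epsilon: add 15.
From 3 via epsilon: add 9.
From 15 via epsilon: add 4.
From 4 via epsilon: add 11.
From 11 via epsilon: add 8.
No new states can be added; the closed set is {1, 3, 4, 6, 8, 9, 11, 13, 15}.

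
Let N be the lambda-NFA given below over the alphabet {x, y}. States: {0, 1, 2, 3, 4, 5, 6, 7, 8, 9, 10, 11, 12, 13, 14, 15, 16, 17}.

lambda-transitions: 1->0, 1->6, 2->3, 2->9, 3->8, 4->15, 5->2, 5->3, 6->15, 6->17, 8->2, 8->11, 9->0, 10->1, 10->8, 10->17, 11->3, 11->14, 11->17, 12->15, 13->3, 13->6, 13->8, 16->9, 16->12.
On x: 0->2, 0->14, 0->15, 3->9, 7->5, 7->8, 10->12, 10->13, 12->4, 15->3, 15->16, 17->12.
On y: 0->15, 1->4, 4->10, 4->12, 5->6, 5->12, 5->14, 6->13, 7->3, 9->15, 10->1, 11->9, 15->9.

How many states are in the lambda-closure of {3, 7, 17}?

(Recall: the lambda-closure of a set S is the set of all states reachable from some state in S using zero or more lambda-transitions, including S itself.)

Start with {3, 7, 17}.
From 3 via lambda: add 8.
From 8 via lambda: add 2, 11.
From 2 via lambda: add 9.
From 11 via lambda: add 14.
From 9 via lambda: add 0.
lambda-closure = {0, 2, 3, 7, 8, 9, 11, 14, 17}, which has 9 states.

9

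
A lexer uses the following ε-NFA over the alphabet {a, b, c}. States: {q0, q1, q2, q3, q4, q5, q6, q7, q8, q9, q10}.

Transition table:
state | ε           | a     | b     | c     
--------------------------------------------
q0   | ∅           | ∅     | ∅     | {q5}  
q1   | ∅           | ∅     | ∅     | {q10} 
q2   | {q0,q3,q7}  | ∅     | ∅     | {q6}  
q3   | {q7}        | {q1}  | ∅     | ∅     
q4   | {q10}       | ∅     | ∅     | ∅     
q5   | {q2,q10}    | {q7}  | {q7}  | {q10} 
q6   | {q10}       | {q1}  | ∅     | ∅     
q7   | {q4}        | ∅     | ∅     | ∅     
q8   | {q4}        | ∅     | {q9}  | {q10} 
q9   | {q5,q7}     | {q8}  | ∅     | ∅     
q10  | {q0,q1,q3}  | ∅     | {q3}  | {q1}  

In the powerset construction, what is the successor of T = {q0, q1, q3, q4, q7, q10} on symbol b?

{q0, q1, q3, q4, q7, q10}

q10 on b → {q3}.
No b-transition from q0, q1, q3, q4, q7.
Union after reading b: {q3}.
Now take the ε-closure:
From q3 via ε: add q7.
From q7 via ε: add q4.
From q4 via ε: add q10.
From q10 via ε: add q0, q1.
No new states can be added; the closed set is {q0, q1, q3, q4, q7, q10}.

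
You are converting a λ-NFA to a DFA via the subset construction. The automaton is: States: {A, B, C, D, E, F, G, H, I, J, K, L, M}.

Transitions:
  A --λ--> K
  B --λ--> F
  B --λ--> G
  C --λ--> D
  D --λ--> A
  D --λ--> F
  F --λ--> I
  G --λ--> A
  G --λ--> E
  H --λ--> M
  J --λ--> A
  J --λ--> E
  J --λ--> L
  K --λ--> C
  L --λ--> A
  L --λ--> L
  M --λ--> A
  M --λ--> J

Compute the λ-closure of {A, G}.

{A, C, D, E, F, G, I, K}

Start with {A, G}.
From A via λ: add K.
From G via λ: add E.
From K via λ: add C.
From C via λ: add D.
From D via λ: add F.
From F via λ: add I.
No new states can be added; the closed set is {A, C, D, E, F, G, I, K}.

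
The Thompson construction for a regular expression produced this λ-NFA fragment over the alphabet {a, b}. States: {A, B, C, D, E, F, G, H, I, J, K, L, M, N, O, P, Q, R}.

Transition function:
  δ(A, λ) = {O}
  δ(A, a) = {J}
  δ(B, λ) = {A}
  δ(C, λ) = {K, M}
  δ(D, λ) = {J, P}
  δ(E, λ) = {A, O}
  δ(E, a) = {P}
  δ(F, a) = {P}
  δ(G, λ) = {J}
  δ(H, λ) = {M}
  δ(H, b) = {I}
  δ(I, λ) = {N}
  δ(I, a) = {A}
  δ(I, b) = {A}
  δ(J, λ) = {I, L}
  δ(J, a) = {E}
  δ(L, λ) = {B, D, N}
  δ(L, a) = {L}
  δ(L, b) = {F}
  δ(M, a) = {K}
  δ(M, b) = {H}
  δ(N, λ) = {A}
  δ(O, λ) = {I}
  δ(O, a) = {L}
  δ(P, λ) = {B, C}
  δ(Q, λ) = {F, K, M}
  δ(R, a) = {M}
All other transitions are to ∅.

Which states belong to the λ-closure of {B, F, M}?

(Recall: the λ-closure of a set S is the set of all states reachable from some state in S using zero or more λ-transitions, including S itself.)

{A, B, F, I, M, N, O}

Start with {B, F, M}.
From B via λ: add A.
From A via λ: add O.
From O via λ: add I.
From I via λ: add N.
No new states can be added; the closed set is {A, B, F, I, M, N, O}.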